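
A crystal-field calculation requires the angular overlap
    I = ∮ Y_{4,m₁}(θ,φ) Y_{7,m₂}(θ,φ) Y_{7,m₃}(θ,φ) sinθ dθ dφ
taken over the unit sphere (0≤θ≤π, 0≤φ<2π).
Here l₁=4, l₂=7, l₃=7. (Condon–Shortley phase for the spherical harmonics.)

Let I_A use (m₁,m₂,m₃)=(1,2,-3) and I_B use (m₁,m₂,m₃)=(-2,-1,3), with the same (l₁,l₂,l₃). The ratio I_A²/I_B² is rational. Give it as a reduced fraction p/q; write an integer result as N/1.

2500/507

l's match ⇒ only the (l;m) 3-j factors differ between A and B.
A: triangle coeff Δ(4,7,7) = 1/58198140; Σ_t [0,3]: t=0:+1/52254720 t=1:−1/1935360 t=2:+1/725760 t=3:−1/2488320 = 5/10450944; (3j)²=31250/2909907 [(4 7 7; 1 2 -3)], sign=+1
B: triangle coeff Δ(4,7,7) = 1/58198140; Σ_t [2,4]: t=2:+1/1658880 t=3:−1/1088640 t=4:+1/7741440 = -13/69672960; (3j)²=325/149226 [(4 7 7; -2 -1 3)], sign=-1
I_A²/I_B² = (31250/2909907)/(325/149226) = 2500/507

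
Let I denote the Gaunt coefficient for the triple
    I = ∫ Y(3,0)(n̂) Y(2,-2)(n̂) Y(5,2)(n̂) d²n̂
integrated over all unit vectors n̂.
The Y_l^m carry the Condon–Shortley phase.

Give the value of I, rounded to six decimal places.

0.141758

Rules hold: Σm=0, L=10 even, 1≤5≤5.
N = 7·5·11 = 385
Δ = 0!·6!·4!/11! = 1/2310
Racah Σ t=0..0: t=0:+1/144 = 1/144
⇒ 3j(3 2 5; 0 0 0)² = 10/231, sgn -1
Racah Σ t=0..0: t=0:+1/864 = 1/864
⇒ 3j(3 2 5; 0 -2 2)² = 1/66, sgn -1
4πI² = N·(3j₀)²·(3jₘ)² = 25/99
I = +1·√(0.252525/4π) = 0.14175797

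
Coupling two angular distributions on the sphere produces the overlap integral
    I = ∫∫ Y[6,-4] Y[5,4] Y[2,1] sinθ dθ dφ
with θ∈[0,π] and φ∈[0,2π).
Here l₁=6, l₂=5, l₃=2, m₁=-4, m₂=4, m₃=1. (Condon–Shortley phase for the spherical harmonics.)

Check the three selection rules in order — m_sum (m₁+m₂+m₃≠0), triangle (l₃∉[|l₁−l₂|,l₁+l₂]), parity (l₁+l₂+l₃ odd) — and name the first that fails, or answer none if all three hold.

m_sum

Σmᵢ = 1  ✗
l₃∈[|l₁−l₂|,l₁+l₂]=[1,11], have l₃=2
Σlᵢ = 13 ⇒ odd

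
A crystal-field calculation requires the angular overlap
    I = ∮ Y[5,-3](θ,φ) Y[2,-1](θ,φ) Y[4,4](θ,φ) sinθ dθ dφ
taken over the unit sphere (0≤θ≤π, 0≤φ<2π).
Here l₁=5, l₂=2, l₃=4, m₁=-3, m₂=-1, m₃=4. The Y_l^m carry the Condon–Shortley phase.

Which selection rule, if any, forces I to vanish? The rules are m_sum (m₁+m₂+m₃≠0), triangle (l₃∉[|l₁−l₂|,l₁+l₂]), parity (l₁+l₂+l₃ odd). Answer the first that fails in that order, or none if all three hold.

parity

m₁+m₂+m₃ = -3 − 1 + 4 = 0  ✓
triangle: |5−2|=3 ≤ l₃=4 ≤ 5+2=7  ✓
parity: l₁+l₂+l₃ = 11 is odd  ✗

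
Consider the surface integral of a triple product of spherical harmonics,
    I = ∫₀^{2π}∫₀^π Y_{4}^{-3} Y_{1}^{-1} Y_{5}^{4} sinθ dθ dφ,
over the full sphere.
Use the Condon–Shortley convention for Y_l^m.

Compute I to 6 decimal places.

0.294638

Rules hold: Σm=0, L=10 even, 3≤5≤5.
N = 9·3·11 = 297
Δ = 0!·8!·2!/11! = 1/495
Racah Σ t=0..0: t=0:+1/576 = 1/576
⇒ 3j(4 1 5; 0 0 0)² = 5/99, sgn -1
Racah Σ t=0..0: t=0:+1/10080 = 1/10080
⇒ 3j(4 1 5; -3 -1 4)² = 4/55, sgn -1
4πI² = N·(3j₀)²·(3jₘ)² = 12/11
I = +1·√(1.09091/4π) = 0.29463840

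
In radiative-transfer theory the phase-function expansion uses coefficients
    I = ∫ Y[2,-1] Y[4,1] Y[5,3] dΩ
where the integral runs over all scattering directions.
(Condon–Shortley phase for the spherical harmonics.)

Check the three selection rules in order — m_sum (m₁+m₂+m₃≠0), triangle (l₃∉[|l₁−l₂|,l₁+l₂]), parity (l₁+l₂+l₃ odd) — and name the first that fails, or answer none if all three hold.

m_sum

m₁+m₂+m₃ = -1 + 1 + 3 = 3  ✗
triangle: |2−4|=2 ≤ l₃=5 ≤ 2+4=6
parity: l₁+l₂+l₃ = 11 is odd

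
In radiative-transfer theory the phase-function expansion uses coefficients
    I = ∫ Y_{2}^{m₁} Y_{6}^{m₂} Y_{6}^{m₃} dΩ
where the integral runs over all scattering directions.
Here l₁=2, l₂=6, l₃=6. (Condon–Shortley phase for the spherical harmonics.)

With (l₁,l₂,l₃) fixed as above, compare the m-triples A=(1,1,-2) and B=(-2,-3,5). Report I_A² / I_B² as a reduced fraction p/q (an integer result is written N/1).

Same 2,6,6: normalisation and zero-m 3j drop out of the ratio.
A: Δ: 2! 2! 10! / 15! → 1/90090; sum: t=0:+1/60480 t=1:−1/34560 = -1/80640; 3j²(2 6 6; 1 1 -2) = Δ·Π!·Σ² = 6/1001  (sign -1)
B: Δ: 2! 2! 10! / 15! → 1/90090; sum: t=2:+1/1451520 = 1/1451520; 3j²(2 6 6; -2 -3 5) = Δ·Π!·Σ² = 1/91  (sign -1)
I_A²/I_B² = (6/1001)/(1/91) = 6/11

6/11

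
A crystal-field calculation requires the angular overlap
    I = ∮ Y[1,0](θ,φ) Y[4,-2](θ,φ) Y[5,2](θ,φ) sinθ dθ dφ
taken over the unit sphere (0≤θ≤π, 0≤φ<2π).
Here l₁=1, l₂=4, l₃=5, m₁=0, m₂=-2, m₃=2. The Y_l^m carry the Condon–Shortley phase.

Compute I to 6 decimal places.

0.225034

Rules hold: Σm=0, L=10 even, 3≤5≤5.
N = 3·9·11 = 297
Δ = 0!·2!·8!/11! = 1/495
Racah Σ t=0..0: t=0:+1/576 = 1/576
⇒ 3j(1 4 5; 0 0 0)² = 5/99, sgn -1
Racah Σ t=0..0: t=0:+1/1440 = 1/1440
⇒ 3j(1 4 5; 0 -2 2)² = 7/165, sgn -1
4πI² = N·(3j₀)²·(3jₘ)² = 7/11
I = +1·√(0.636364/4π) = 0.22503380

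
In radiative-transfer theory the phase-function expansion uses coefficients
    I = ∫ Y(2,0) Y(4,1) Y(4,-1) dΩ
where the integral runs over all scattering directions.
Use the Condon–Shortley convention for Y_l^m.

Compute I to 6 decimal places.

m-sum 0 ✓  L=10 even ✓  2≤4≤6 ✓
Π(2lᵢ+1) = 5×9×9 = 405
triangle coeff Δ(2,4,4) = 1/13860
Σ_t [0,2]: t=0:+1/192 t=1:−1/36 t=2:+1/192 = -5/288
(3j)²=20/693 [(2 4 4; 0 0 0)], sign=-1
Σ_t [0,2]: t=0:+1/480 t=1:−1/48 t=2:+1/144 = -17/1440
(3j)²=289/13860 [(2 4 4; 0 1 -1)], sign=+1
⇒ 4πI² = 1445/5929
I = (-1)√(1445/5929/(4π)) = -0.13926381

-0.139264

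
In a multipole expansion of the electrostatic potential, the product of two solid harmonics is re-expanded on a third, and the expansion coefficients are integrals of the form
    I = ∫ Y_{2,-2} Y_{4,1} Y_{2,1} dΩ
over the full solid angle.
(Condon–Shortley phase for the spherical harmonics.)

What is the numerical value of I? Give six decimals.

-0.090112

m-sum 0 ✓  L=8 even ✓  2≤2≤6 ✓
Π(2lᵢ+1) = 5×9×5 = 225
triangle coeff Δ(2,4,2) = 1/630
Σ_t [2,2]: t=2:+1/16 = 1/16
(3j)²=2/35 [(2 4 2; 0 0 0)], sign=+1
Σ_t [4,4]: t=4:+1/144 = 1/144
(3j)²=1/126 [(2 4 2; -2 1 1)], sign=-1
⇒ 4πI² = 5/49
I = (-1)√(5/49/(4π)) = -0.09011188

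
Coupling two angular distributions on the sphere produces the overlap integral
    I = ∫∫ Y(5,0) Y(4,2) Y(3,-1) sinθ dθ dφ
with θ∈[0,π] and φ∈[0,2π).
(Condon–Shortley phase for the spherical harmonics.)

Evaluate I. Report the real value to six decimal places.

m-sum = 0 + 2 − 1 = 1 ≠ 0 ⇒ I = 0

0.000000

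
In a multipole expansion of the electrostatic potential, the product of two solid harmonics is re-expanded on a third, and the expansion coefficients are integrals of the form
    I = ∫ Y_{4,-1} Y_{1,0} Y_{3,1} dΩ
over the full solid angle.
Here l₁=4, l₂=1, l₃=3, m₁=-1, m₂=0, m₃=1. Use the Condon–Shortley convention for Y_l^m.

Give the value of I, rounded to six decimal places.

Checks pass: Σm=0; 8 even; l₃=3∈[3,5].
(2·4+1)(2·1+1)(2·3+1) = 189
Δ: 2! 6! 0! / 9! → 1/252
sum: t=1:−1/36 = -1/36
3j²(4 1 3; 0 0 0) = Δ·Π!·Σ² = 4/63  (sign +1)
sum: t=1:−1/48 = -1/48
3j²(4 1 3; -1 0 1) = Δ·Π!·Σ² = 5/84  (sign -1)
combine: 4πI² = 189·4/63·5/84 = 5/7
take √, sign -1: I = -0.23841361

-0.238414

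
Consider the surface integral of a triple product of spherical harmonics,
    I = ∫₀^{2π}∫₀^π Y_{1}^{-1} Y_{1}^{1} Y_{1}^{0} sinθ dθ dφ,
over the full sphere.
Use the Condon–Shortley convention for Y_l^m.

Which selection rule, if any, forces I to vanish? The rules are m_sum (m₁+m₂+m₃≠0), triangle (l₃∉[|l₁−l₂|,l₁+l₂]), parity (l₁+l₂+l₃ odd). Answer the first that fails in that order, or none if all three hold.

Σmᵢ = 0  ✓
l₃∈[|l₁−l₂|,l₁+l₂]=[0,2], have l₃=1  ✓
Σlᵢ = 3 ⇒ odd  ✗

parity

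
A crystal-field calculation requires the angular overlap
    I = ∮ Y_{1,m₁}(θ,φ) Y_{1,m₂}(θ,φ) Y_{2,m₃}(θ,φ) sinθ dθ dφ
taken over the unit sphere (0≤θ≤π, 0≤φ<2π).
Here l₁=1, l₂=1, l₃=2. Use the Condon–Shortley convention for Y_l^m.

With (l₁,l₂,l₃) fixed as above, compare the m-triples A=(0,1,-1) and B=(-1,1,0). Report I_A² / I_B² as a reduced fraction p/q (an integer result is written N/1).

Shared (l₁,l₂,l₃)=(1,1,2): N and (l;000)² cancel in I_A²/I_B².
A: Δ = 0!·2!·2!/5! = 1/30; Racah Σ t=0..0: t=0:+1/2 = 1/2; ⇒ 3j(1 1 2; 0 1 -1)² = 1/10, sgn -1
B: Δ = 0!·2!·2!/5! = 1/30; Racah Σ t=0..0: t=0:+1/4 = 1/4; ⇒ 3j(1 1 2; -1 1 0)² = 1/30, sgn +1
I_A²/I_B² = (1/10)/(1/30) = 3/1

3/1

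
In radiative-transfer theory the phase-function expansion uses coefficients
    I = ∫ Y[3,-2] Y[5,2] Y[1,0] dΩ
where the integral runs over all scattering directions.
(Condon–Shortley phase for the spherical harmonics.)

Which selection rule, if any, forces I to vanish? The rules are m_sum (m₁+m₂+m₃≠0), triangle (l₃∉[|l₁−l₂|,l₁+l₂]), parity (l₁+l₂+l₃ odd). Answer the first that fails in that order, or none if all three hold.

triangle

Σmᵢ = 0  ✓
l₃∈[|l₁−l₂|,l₁+l₂]=[2,8], have l₃=1  ✗
Σlᵢ = 9 ⇒ odd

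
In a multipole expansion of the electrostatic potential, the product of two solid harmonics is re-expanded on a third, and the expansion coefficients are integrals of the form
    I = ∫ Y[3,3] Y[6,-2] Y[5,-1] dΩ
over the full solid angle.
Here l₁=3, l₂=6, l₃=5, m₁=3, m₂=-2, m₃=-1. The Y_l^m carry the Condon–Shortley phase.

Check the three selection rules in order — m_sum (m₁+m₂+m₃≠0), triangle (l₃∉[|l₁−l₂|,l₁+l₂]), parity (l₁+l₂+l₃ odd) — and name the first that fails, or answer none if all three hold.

none

Σmᵢ = 0  ✓
l₃∈[|l₁−l₂|,l₁+l₂]=[3,9], have l₃=5  ✓
Σlᵢ = 14 ⇒ even  ✓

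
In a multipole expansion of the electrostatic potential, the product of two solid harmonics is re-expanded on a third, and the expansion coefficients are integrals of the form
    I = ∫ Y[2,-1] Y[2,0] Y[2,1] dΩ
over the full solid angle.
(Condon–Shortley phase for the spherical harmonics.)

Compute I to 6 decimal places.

m-sum 0 ✓  L=6 even ✓  0≤2≤4 ✓
Π(2lᵢ+1) = 5×5×5 = 125
triangle coeff Δ(2,2,2) = 1/630
Σ_t [0,2]: t=0:+1/8 t=1:−1/1 t=2:+1/8 = -3/4
(3j)²=2/35 [(2 2 2; 0 0 0)], sign=-1
Σ_t [1,2]: t=1:−1/2 t=2:+1/4 = -1/4
(3j)²=1/70 [(2 2 2; -1 0 1)], sign=+1
⇒ 4πI² = 5/49
I = (-1)√(5/49/(4π)) = -0.09011188

-0.090112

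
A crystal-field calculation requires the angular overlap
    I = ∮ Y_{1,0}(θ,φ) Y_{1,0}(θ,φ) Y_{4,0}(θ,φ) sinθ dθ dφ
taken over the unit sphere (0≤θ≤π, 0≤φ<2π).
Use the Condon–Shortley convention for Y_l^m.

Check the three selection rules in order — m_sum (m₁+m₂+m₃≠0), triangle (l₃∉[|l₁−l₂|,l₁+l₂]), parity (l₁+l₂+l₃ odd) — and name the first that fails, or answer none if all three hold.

m₁+m₂+m₃ = 0 + 0 + 0 = 0  ✓
triangle: |1−1|=0 ≤ l₃=4 ≤ 1+1=2  ✗
parity: l₁+l₂+l₃ = 6 is even

triangle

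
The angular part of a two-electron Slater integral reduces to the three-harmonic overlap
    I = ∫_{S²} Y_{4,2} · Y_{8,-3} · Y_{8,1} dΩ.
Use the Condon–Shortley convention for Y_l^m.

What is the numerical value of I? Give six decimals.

m-sum 0 ✓  L=20 even ✓  4≤8≤12 ✓
Π(2lᵢ+1) = 9×17×17 = 2601
triangle coeff Δ(4,8,8) = 1/185175900
Σ_t [0,4]: t=0:+1/557383680 t=1:−1/21772800 t=2:+1/8294400 t=3:−1/21772800 t=4:+1/557383680 = 1/30965760
(3j)²=36/4199 [(4 8 8; 0 0 0)], sign=+1
Σ_t [0,2]: t=0:+1/58060800 t=1:−1/34836480 t=2:+1/209018880 = -1/149299200
(3j)²=77/25194 [(4 8 8; 2 -3 1)], sign=+1
⇒ 4πI² = 4158/61009
I = (+1)√(4158/61009/(4π)) = 0.07364451

0.073645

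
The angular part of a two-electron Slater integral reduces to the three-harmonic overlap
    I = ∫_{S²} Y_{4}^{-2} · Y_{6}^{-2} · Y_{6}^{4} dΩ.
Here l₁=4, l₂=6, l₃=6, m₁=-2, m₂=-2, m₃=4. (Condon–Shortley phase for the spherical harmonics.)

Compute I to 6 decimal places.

Checks pass: Σm=0; 16 even; l₃=6∈[2,10].
(2·4+1)(2·6+1)(2·6+1) = 1521
Δ: 4! 4! 8! / 17! → 1/15315300
sum: t=0:+1/829440 t=1:−1/25920 t=2:+1/9216 t=3:−1/25920 t=4:+1/829440 = 7/207360
3j²(4 6 6; 0 0 0) = Δ·Π!·Σ² = 28/2431  (sign +1)
sum: t=2:+1/138240 t=3:−1/181440 t=4:+1/3870720 = 23/11612160
3j²(4 6 6; -2 -2 4) = Δ·Π!·Σ² = 529/204204  (sign +1)
combine: 4πI² = 1521·28/2431·529/204204 = 1587/34969
take √, sign +1: I = 0.06009550

0.060095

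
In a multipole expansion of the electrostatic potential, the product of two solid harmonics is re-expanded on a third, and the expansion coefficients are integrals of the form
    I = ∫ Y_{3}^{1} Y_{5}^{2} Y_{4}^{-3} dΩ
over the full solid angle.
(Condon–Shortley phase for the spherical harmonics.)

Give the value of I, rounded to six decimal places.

-0.171363

Rules hold: Σm=0, L=12 even, 2≤4≤8.
N = 7·11·9 = 693
Δ = 4!·2!·6!/13! = 1/180180
Racah Σ t=1..3: t=1:−1/576 t=2:+1/144 t=3:−1/576 = 1/288
⇒ 3j(3 5 4; 0 0 0)² = 20/1001, sgn +1
Racah Σ t=1..2: t=1:−1/4320 t=2:+1/960 = 7/8640
⇒ 3j(3 5 4; 1 2 -3)² = 343/12870, sgn -1
4πI² = N·(3j₀)²·(3jₘ)² = 686/1859
I = -1·√(0.369016/4π) = -0.17136315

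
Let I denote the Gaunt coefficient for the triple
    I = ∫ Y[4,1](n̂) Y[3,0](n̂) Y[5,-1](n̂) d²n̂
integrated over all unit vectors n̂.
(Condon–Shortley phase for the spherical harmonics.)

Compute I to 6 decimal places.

m-sum 0 ✓  L=12 even ✓  1≤5≤7 ✓
Π(2lᵢ+1) = 9×7×11 = 693
triangle coeff Δ(4,3,5) = 1/180180
Σ_t [0,2]: t=0:+1/576 t=1:−1/144 t=2:+1/576 = -1/288
(3j)²=20/1001 [(4 3 5; 0 0 0)], sign=+1
Σ_t [0,2]: t=0:+1/432 t=1:−1/192 t=2:+1/1440 = -19/8640
(3j)²=361/30030 [(4 3 5; 1 0 -1)], sign=-1
⇒ 4πI² = 2166/13013
I = (-1)√(2166/13013/(4π)) = -0.11508947

-0.115089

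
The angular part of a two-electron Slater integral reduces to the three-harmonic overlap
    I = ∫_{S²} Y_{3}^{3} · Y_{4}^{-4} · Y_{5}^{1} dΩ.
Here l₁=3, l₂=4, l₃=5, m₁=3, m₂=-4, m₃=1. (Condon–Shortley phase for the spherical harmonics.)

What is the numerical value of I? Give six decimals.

m-sum 0 ✓  L=12 even ✓  1≤5≤7 ✓
Π(2lᵢ+1) = 7×9×11 = 693
triangle coeff Δ(3,4,5) = 1/180180
Σ_t [0,2]: t=0:+1/576 t=1:−1/144 t=2:+1/576 = -1/288
(3j)²=20/1001 [(3 4 5; 0 0 0)], sign=+1
Σ_t [0,0]: t=0:+1/34560 = 1/34560
(3j)²=1/429 [(3 4 5; 3 -4 1)], sign=+1
⇒ 4πI² = 60/1859
I = (+1)√(60/1859/(4π)) = 0.05067935

0.050679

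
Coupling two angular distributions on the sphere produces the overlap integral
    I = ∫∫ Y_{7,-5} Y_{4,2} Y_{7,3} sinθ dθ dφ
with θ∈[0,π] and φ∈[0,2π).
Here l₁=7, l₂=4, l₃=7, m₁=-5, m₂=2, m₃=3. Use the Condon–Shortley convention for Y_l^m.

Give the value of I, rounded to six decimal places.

Checks pass: Σm=0; 18 even; l₃=7∈[3,11].
(2·7+1)(2·4+1)(2·7+1) = 2025
Δ: 4! 10! 4! / 19! → 1/58198140
sum: t=0:+1/17418240 t=1:−1/622080 t=2:+1/230400 t=3:−1/622080 t=4:+1/17418240 = 1/806400
3j²(7 4 7; 0 0 0) = Δ·Π!·Σ² = 2268/230945  (sign -1)
sum: t=2:+1/348364800 t=3:−1/13063680 t=4:+1/7741440 = 29/522547200
3j²(7 4 7; -5 2 3) = Δ·Π!·Σ² = 1682/264537  (sign +1)
combine: 4πI² = 2025·2268/230945·1682/264537 = 24523560/193947611
take √, sign -1: I = -0.10031009

-0.100310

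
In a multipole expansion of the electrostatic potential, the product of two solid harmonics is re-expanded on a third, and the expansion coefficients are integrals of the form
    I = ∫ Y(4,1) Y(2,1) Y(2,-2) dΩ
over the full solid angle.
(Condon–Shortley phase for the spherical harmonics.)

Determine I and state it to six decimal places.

Checks pass: Σm=0; 8 even; l₃=2∈[2,6].
(2·4+1)(2·2+1)(2·2+1) = 225
Δ: 4! 4! 0! / 9! → 1/630
sum: t=2:+1/16 = 1/16
3j²(4 2 2; 0 0 0) = Δ·Π!·Σ² = 2/35  (sign +1)
sum: t=3:−1/144 = -1/144
3j²(4 2 2; 1 1 -2) = Δ·Π!·Σ² = 1/126  (sign -1)
combine: 4πI² = 225·2/35·1/126 = 5/49
take √, sign -1: I = -0.09011188

-0.090112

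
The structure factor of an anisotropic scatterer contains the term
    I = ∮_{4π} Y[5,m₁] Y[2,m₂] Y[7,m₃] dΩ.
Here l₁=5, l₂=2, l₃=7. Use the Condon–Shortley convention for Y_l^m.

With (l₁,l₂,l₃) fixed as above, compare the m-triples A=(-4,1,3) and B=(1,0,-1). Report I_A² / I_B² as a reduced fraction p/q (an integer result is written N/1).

2/21

Same 5,2,7: normalisation and zero-m 3j drop out of the ratio.
A: Δ: 0! 10! 4! / 15! → 1/15015; sum: t=0:+1/2177280 = 1/2177280; 3j²(5 2 7; -4 1 3) = Δ·Π!·Σ² = 8/3003  (sign +1)
B: Δ: 0! 10! 4! / 15! → 1/15015; sum: t=0:+1/69120 = 1/69120; 3j²(5 2 7; 1 0 -1) = Δ·Π!·Σ² = 4/143  (sign +1)
I_A²/I_B² = (8/3003)/(4/143) = 2/21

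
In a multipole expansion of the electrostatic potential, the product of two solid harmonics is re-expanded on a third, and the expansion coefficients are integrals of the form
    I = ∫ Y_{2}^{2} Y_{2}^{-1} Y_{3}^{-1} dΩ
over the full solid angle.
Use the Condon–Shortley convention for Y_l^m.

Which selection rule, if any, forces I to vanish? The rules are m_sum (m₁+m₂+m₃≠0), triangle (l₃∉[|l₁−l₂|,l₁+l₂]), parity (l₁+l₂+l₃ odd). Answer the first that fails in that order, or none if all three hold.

m₁+m₂+m₃ = 2 − 1 − 1 = 0  ✓
triangle: |2−2|=0 ≤ l₃=3 ≤ 2+2=4  ✓
parity: l₁+l₂+l₃ = 7 is odd  ✗

parity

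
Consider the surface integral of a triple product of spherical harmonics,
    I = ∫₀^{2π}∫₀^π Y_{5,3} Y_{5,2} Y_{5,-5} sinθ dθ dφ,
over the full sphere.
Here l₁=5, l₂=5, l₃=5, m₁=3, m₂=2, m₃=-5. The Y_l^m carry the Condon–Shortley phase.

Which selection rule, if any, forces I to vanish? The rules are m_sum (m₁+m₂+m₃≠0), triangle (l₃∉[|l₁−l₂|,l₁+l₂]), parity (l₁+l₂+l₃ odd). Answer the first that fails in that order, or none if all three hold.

azimuthal sum: 3 + 2 − 5 = 0  ✓
0 ≤ 5 ≤ 10 (triangle on l)  ✓
L = 5 + 5 + 5 = 15 (odd)  ✗

parity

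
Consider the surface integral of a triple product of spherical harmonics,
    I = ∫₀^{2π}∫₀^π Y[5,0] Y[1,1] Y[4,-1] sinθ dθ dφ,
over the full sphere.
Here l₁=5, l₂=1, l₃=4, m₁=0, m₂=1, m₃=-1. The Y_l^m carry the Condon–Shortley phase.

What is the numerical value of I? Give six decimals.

m-sum 0 ✓  L=10 even ✓  4≤4≤6 ✓
Π(2lᵢ+1) = 11×3×9 = 297
triangle coeff Δ(5,1,4) = 1/495
Σ_t [1,1]: t=1:−1/576 = -1/576
(3j)²=5/99 [(5 1 4; 0 0 0)], sign=-1
Σ_t [2,2]: t=2:+1/1440 = 1/1440
(3j)²=2/99 [(5 1 4; 0 1 -1)], sign=-1
⇒ 4πI² = 10/33
I = (+1)√(10/33/(4π)) = 0.15528807

0.155288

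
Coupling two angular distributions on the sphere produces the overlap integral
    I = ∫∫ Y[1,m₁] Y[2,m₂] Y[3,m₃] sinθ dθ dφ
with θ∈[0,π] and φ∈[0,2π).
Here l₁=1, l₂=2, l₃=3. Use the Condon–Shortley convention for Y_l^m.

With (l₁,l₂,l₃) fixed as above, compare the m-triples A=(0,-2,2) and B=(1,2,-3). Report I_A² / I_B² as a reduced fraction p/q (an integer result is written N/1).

Shared (l₁,l₂,l₃)=(1,2,3): N and (l;000)² cancel in I_A²/I_B².
A: Δ = 0!·2!·4!/7! = 1/105; Racah Σ t=0..0: t=0:+1/24 = 1/24; ⇒ 3j(1 2 3; 0 -2 2)² = 1/21, sgn -1
B: Δ = 0!·2!·4!/7! = 1/105; Racah Σ t=0..0: t=0:+1/48 = 1/48; ⇒ 3j(1 2 3; 1 2 -3)² = 1/7, sgn +1
I_A²/I_B² = (1/21)/(1/7) = 1/3

1/3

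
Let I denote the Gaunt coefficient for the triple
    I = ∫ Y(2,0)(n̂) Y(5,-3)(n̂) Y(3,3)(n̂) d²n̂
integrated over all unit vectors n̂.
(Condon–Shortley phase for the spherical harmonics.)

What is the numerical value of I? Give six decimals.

-0.126792

Checks pass: Σm=0; 10 even; l₃=3∈[3,7].
(2·2+1)(2·5+1)(2·3+1) = 385
Δ: 4! 0! 6! / 11! → 1/2310
sum: t=2:+1/144 = 1/144
3j²(2 5 3; 0 0 0) = Δ·Π!·Σ² = 10/231  (sign -1)
sum: t=2:+1/2880 = 1/2880
3j²(2 5 3; 0 -3 3) = Δ·Π!·Σ² = 2/165  (sign +1)
combine: 4πI² = 385·10/231·2/165 = 20/99
take √, sign -1: I = -0.12679218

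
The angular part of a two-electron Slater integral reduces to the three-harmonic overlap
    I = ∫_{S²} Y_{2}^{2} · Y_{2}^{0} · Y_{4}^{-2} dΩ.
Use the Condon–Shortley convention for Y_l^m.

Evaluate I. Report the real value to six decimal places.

Checks pass: Σm=0; 8 even; l₃=4∈[0,4].
(2·2+1)(2·2+1)(2·4+1) = 225
Δ: 0! 4! 4! / 9! → 1/630
sum: t=0:+1/16 = 1/16
3j²(2 2 4; 0 0 0) = Δ·Π!·Σ² = 2/35  (sign +1)
sum: t=0:+1/96 = 1/96
3j²(2 2 4; 2 0 -2) = Δ·Π!·Σ² = 1/42  (sign +1)
combine: 4πI² = 225·2/35·1/42 = 15/49
take √, sign +1: I = 0.15607835

0.156078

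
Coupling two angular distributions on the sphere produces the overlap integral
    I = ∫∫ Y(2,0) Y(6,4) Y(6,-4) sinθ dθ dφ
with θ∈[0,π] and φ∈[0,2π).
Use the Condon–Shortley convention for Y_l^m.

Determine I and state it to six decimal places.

-0.022938

Rules hold: Σm=0, L=14 even, 4≤6≤8.
N = 5·13·13 = 845
Δ = 2!·2!·10!/15! = 1/90090
Racah Σ t=0..2: t=0:+1/69120 t=1:−1/14400 t=2:+1/69120 = -7/172800
⇒ 3j(2 6 6; 0 0 0)² = 14/715, sgn -1
Racah Σ t=0..2: t=0:+1/14515200 t=1:−1/362880 t=2:+1/322560 = 1/2419200
⇒ 3j(2 6 6; 0 4 -4)² = 2/5005, sgn +1
4πI² = N·(3j₀)²·(3jₘ)² = 4/605
I = -1·√(0.00661157/4π) = -0.02293757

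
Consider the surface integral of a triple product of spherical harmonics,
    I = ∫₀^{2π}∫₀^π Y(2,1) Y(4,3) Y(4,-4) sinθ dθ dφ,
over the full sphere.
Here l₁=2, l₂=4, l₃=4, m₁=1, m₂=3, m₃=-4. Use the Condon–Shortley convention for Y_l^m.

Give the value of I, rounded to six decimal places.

Checks pass: Σm=0; 10 even; l₃=4∈[2,6].
(2·2+1)(2·4+1)(2·4+1) = 405
Δ: 2! 2! 6! / 11! → 1/13860
sum: t=0:+1/192 t=1:−1/36 t=2:+1/192 = -5/288
3j²(2 4 4; 0 0 0) = Δ·Π!·Σ² = 20/693  (sign -1)
sum: t=1:−1/1440 = -1/1440
3j²(2 4 4; 1 3 -4) = Δ·Π!·Σ² = 7/165  (sign -1)
combine: 4πI² = 405·20/693·7/165 = 60/121
take √, sign +1: I = 0.19864517

0.198645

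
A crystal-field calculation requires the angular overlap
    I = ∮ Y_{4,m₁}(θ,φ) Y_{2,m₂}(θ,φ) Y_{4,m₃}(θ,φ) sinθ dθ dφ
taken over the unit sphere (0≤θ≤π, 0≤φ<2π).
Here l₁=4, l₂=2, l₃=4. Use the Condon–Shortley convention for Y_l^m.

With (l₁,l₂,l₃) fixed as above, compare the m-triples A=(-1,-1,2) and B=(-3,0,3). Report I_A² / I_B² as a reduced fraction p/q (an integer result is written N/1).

243/49

l's match ⇒ only the (l;m) 3-j factors differ between A and B.
A: triangle coeff Δ(4,2,4) = 1/13860; Σ_t [0,1]: t=0:+1/240 t=1:−1/96 = -1/160; (3j)²=27/1540 [(4 2 4; -1 -1 2)], sign=-1
B: triangle coeff Δ(4,2,4) = 1/13860; Σ_t [1,2]: t=1:−1/720 t=2:+1/480 = 1/1440; (3j)²=7/1980 [(4 2 4; -3 0 3)], sign=-1
I_A²/I_B² = (27/1540)/(7/1980) = 243/49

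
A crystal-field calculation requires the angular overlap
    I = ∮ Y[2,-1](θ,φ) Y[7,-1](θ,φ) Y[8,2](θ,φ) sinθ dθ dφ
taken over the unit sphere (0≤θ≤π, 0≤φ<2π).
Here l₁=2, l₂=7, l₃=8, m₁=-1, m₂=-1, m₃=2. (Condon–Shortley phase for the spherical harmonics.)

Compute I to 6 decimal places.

Σlᵢ=17 odd — θ-integrand is odd under cosθ→−cosθ; I=0

0.000000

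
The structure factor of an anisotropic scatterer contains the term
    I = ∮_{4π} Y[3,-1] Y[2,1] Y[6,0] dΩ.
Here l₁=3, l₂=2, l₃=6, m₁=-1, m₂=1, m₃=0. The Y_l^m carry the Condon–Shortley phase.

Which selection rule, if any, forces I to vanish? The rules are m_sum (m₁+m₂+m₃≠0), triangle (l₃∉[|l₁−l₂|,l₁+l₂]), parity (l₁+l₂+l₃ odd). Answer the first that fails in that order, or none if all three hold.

m₁+m₂+m₃ = -1 + 1 + 0 = 0  ✓
triangle: |3−2|=1 ≤ l₃=6 ≤ 3+2=5  ✗
parity: l₁+l₂+l₃ = 11 is odd

triangle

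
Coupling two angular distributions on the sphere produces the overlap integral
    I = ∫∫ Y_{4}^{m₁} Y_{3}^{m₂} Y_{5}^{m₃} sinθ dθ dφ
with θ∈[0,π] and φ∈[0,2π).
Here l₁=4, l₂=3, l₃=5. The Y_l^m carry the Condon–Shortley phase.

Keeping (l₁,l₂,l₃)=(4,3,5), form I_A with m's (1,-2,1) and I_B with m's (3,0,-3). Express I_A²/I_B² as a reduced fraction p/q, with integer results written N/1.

Shared (l₁,l₂,l₃)=(4,3,5): N and (l;000)² cancel in I_A²/I_B².
A: Δ = 2!·6!·4!/13! = 1/180180; Racah Σ t=0..1: t=0:+1/432 t=1:−1/1152 = 5/3456; ⇒ 3j(4 3 5; 1 -2 1)² = 625/36036, sgn +1
B: Δ = 2!·6!·4!/13! = 1/180180; Racah Σ t=0..1: t=0:+1/1440 t=1:−1/2880 = 1/2880; ⇒ 3j(4 3 5; 3 0 -3)² = 7/715, sgn +1
I_A²/I_B² = (625/36036)/(7/715) = 3125/1764

3125/1764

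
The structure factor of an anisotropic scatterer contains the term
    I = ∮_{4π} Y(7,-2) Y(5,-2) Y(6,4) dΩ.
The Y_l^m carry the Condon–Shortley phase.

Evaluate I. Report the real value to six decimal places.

Rules hold: Σm=0, L=18 even, 2≤6≤12.
N = 15·11·13 = 2145
Δ = 6!·8!·4!/19! = 1/174594420
Racah Σ t=1..5: t=1:−1/4147200 t=2:+1/207360 t=3:−1/82944 t=4:+1/207360 t=5:−1/4147200 = -1/345600
⇒ 3j(7 5 6; 0 0 0)² = 420/46189, sgn -1
Racah Σ t=1..3: t=1:−1/19353600 t=2:+1/1451520 t=3:−1/1244160 = -29/174182400
⇒ 3j(7 5 6; -2 -2 4)² = 841/554268, sgn -1
4πI² = N·(3j₀)²·(3jₘ)² = 441525/14919047
I = +1·√(0.0295947/4π) = 0.04852909

0.048529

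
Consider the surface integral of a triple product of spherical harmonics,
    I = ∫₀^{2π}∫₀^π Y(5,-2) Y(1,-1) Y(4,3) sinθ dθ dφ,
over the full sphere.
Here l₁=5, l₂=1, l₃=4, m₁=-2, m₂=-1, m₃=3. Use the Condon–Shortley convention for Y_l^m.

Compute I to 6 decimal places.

Rules hold: Σm=0, L=10 even, 4≤4≤6.
N = 11·3·9 = 297
Δ = 2!·8!·0!/11! = 1/495
Racah Σ t=1..1: t=1:−1/576 = -1/576
⇒ 3j(5 1 4; 0 0 0)² = 5/99, sgn -1
Racah Σ t=0..0: t=0:+1/10080 = 1/10080
⇒ 3j(5 1 4; -2 -1 3)² = 1/165, sgn -1
4πI² = N·(3j₀)²·(3jₘ)² = 1/11
I = +1·√(0.0909091/4π) = 0.08505478

0.085055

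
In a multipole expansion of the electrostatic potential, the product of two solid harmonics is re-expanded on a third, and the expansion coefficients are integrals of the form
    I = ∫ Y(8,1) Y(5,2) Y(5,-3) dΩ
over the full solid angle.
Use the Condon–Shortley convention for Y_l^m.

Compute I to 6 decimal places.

0.157845

m-sum 0 ✓  L=18 even ✓  3≤5≤13 ✓
Π(2lᵢ+1) = 17×11×11 = 2057
triangle coeff Δ(8,5,5) = 1/37413090
Σ_t [3,5]: t=3:−1/1036800 t=4:+1/331776 t=5:−1/1036800 = 1/921600
(3j)²=490/46189 [(8 5 5; 0 0 0)], sign=-1
Σ_t [5,7]: t=5:−1/2073600 t=6:+1/7257600 t=7:−1/406425600 = -47/135475200
(3j)²=6627/461890 [(8 5 5; 1 2 -3)], sign=-1
⇒ 4πI² = 324723/1037153
I = (+1)√(324723/1037153/(4π)) = 0.15784476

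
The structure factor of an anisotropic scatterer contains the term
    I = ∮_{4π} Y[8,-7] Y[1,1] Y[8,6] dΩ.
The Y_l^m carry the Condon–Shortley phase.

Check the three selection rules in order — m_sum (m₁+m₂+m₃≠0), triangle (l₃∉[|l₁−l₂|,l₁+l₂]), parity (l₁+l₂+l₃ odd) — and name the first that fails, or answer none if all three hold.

parity

m₁+m₂+m₃ = -7 + 1 + 6 = 0  ✓
triangle: |8−1|=7 ≤ l₃=8 ≤ 8+1=9  ✓
parity: l₁+l₂+l₃ = 17 is odd  ✗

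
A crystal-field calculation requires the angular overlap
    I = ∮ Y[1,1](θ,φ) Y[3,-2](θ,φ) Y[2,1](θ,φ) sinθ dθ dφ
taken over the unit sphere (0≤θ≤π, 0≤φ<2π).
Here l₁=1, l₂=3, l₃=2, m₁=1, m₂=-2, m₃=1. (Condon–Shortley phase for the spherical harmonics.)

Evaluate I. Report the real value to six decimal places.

0.261169

m-sum 0 ✓  L=6 even ✓  2≤2≤4 ✓
Π(2lᵢ+1) = 3×7×5 = 105
triangle coeff Δ(1,3,2) = 1/105
Σ_t [1,1]: t=1:−1/4 = -1/4
(3j)²=3/35 [(1 3 2; 0 0 0)], sign=-1
Σ_t [0,0]: t=0:+1/12 = 1/12
(3j)²=2/21 [(1 3 2; 1 -2 1)], sign=-1
⇒ 4πI² = 6/7
I = (+1)√(6/7/(4π)) = 0.26116903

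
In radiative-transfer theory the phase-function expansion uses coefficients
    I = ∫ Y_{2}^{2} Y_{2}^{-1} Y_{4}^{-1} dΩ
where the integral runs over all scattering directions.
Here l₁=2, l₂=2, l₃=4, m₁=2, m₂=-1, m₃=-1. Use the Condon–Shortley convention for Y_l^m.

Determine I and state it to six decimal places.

-0.090112

Checks pass: Σm=0; 8 even; l₃=4∈[0,4].
(2·2+1)(2·2+1)(2·4+1) = 225
Δ: 0! 4! 4! / 9! → 1/630
sum: t=0:+1/16 = 1/16
3j²(2 2 4; 0 0 0) = Δ·Π!·Σ² = 2/35  (sign +1)
sum: t=0:+1/144 = 1/144
3j²(2 2 4; 2 -1 -1) = Δ·Π!·Σ² = 1/126  (sign -1)
combine: 4πI² = 225·2/35·1/126 = 5/49
take √, sign -1: I = -0.09011188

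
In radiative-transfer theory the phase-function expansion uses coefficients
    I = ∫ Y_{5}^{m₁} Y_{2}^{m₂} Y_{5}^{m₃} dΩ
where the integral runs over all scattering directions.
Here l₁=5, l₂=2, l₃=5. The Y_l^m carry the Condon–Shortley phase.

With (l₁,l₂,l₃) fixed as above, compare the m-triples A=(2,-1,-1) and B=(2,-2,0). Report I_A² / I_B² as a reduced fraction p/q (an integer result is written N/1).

l's match ⇒ only the (l;m) 3-j factors differ between A and B.
A: triangle coeff Δ(5,2,5) = 1/38610; Σ_t [0,1]: t=0:+1/1440 t=1:−1/2880 = 1/2880; (3j)²=7/715 [(5 2 5; 2 -1 -1)], sign=+1
B: triangle coeff Δ(5,2,5) = 1/38610; Σ_t [0,0]: t=0:+1/2880 = 1/2880; (3j)²=14/429 [(5 2 5; 2 -2 0)], sign=-1
I_A²/I_B² = (7/715)/(14/429) = 3/10

3/10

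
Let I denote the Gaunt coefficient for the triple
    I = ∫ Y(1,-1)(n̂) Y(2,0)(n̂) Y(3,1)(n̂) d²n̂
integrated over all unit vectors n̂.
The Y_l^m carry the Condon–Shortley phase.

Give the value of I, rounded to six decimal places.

Checks pass: Σm=0; 6 even; l₃=3∈[1,3].
(2·1+1)(2·2+1)(2·3+1) = 105
Δ: 0! 2! 4! / 7! → 1/105
sum: t=0:+1/4 = 1/4
3j²(1 2 3; 0 0 0) = Δ·Π!·Σ² = 3/35  (sign -1)
sum: t=0:+1/8 = 1/8
3j²(1 2 3; -1 0 1) = Δ·Π!·Σ² = 2/35  (sign +1)
combine: 4πI² = 105·3/35·2/35 = 18/35
take √, sign -1: I = -0.20230066

-0.202301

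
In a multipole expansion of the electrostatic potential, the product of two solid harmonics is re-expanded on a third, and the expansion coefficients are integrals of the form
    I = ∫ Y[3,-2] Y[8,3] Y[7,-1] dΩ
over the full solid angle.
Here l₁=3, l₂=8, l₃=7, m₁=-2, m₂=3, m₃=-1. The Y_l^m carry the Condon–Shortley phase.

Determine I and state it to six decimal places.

m-sum 0 ✓  L=18 even ✓  5≤7≤11 ✓
Π(2lᵢ+1) = 7×17×15 = 1785
triangle coeff Δ(3,8,7) = 1/5290740
Σ_t [1,3]: t=1:−1/7257600 t=2:+1/2073600 t=3:−1/7257600 = 1/4838400
(3j)²=252/20995 [(3 8 7; 0 0 0)], sign=-1
Σ_t [3,4]: t=3:−1/11612160 t=4:+1/14515200 = -1/58060800
(3j)²=55/58786 [(3 8 7; -2 3 -1)], sign=-1
⇒ 4πI² = 20790/1037153
I = (+1)√(20790/1037153/(4π)) = 0.03993934

0.039939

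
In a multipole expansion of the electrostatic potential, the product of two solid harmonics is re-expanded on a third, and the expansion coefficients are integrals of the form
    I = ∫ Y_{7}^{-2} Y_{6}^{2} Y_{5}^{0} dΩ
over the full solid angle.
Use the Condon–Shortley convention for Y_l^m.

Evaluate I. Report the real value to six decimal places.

-0.005692

Rules hold: Σm=0, L=18 even, 1≤5≤13.
N = 15·13·11 = 2145
Δ = 8!·6!·4!/19! = 1/174594420
Racah Σ t=2..6: t=2:+1/4147200 t=3:−1/207360 t=4:+1/82944 t=5:−1/207360 t=6:+1/4147200 = 1/345600
⇒ 3j(7 6 5; 0 0 0)² = 420/46189, sgn -1
Racah Σ t=4..8: t=4:+1/1658880 t=5:−1/207360 t=6:+1/207360 t=7:−1/1451520 t=8:+1/116121600 = -1/12902400
⇒ 3j(7 6 5; -2 2 0)² = 27/1293292, sgn +1
4πI² = N·(3j₀)²·(3jₘ)² = 6075/14919047
I = -1·√(0.000407198/4π) = -0.00569243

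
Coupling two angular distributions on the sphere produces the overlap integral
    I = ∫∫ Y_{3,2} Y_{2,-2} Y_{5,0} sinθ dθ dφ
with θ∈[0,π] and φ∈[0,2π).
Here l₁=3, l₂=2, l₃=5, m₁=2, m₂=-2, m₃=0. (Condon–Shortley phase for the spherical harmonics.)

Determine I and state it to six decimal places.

0.053579

Checks pass: Σm=0; 10 even; l₃=5∈[1,5].
(2·3+1)(2·2+1)(2·5+1) = 385
Δ: 0! 6! 4! / 11! → 1/2310
sum: t=0:+1/144 = 1/144
3j²(3 2 5; 0 0 0) = Δ·Π!·Σ² = 10/231  (sign -1)
sum: t=0:+1/2880 = 1/2880
3j²(3 2 5; 2 -2 0) = Δ·Π!·Σ² = 1/462  (sign -1)
combine: 4πI² = 385·10/231·1/462 = 25/693
take √, sign +1: I = 0.05357948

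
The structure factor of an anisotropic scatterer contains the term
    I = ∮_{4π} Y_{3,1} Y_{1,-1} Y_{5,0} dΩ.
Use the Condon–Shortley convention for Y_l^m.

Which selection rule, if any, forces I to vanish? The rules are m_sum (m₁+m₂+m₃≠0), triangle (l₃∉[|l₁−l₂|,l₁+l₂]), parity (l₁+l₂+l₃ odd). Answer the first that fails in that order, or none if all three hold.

triangle

Σmᵢ = 0  ✓
l₃∈[|l₁−l₂|,l₁+l₂]=[2,4], have l₃=5  ✗
Σlᵢ = 9 ⇒ odd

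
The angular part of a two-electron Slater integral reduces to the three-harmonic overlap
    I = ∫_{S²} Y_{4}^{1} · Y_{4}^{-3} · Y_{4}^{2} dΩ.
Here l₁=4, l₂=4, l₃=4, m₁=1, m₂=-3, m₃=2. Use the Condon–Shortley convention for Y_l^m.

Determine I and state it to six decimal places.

-0.063661

m-sum 0 ✓  L=12 even ✓  0≤4≤8 ✓
Π(2lᵢ+1) = 9×9×9 = 729
triangle coeff Δ(4,4,4) = 1/450450
Σ_t [0,4]: t=0:+1/13824 t=1:−1/216 t=2:+1/64 t=3:−1/216 t=4:+1/13824 = 5/768
(3j)²=18/1001 [(4 4 4; 0 0 0)], sign=+1
Σ_t [0,1]: t=0:+1/864 t=1:−1/576 = -1/1728
(3j)²=5/1287 [(4 4 4; 1 -3 2)], sign=-1
⇒ 4πI² = 7290/143143
I = (-1)√(7290/143143/(4π)) = -0.06366105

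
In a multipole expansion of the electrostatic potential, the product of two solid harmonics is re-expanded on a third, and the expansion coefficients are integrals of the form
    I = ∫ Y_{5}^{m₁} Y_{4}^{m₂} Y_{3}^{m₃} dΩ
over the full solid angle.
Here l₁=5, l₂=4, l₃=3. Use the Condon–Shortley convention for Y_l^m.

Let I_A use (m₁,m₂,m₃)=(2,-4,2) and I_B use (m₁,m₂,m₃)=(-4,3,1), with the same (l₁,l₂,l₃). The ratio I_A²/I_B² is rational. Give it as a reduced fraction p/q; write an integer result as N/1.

20/3

Shared (l₁,l₂,l₃)=(5,4,3): N and (l;000)² cancel in I_A²/I_B².
A: Δ = 6!·4!·2!/13! = 1/180180; Racah Σ t=0..0: t=0:+1/8640 = 1/8640; ⇒ 3j(5 4 3; 2 -4 2)² = 14/1287, sgn -1
B: Δ = 6!·4!·2!/13! = 1/180180; Racah Σ t=5..6: t=5:−1/5760 t=6:+1/4320 = 1/17280; ⇒ 3j(5 4 3; -4 3 1)² = 7/4290, sgn +1
I_A²/I_B² = (14/1287)/(7/4290) = 20/3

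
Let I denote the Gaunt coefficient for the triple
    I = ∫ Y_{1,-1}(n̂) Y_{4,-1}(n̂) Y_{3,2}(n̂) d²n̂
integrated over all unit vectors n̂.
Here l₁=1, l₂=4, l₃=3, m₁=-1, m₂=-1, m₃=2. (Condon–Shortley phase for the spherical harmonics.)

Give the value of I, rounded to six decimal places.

-0.106622

m-sum 0 ✓  L=8 even ✓  3≤3≤5 ✓
Π(2lᵢ+1) = 3×9×7 = 189
triangle coeff Δ(1,4,3) = 1/252
Σ_t [1,1]: t=1:−1/36 = -1/36
(3j)²=4/63 [(1 4 3; 0 0 0)], sign=+1
Σ_t [2,2]: t=2:+1/240 = 1/240
(3j)²=1/84 [(1 4 3; -1 -1 2)], sign=-1
⇒ 4πI² = 1/7
I = (-1)√(1/7/(4π)) = -0.10662181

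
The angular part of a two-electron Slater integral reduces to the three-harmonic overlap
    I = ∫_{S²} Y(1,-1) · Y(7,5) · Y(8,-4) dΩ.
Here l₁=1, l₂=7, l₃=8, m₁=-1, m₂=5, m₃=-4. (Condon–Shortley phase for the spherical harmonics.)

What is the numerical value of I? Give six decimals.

0.074948

Rules hold: Σm=0, L=16 even, 6≤8≤8.
N = 3·15·17 = 765
Δ = 0!·2!·14!/17! = 1/2040
Racah Σ t=0..0: t=0:+1/25401600 = 1/25401600
⇒ 3j(1 7 8; 0 0 0)² = 8/255, sgn +1
Racah Σ t=0..0: t=0:+1/1916006400 = 1/1916006400
⇒ 3j(1 7 8; -1 5 -4)² = 1/340, sgn +1
4πI² = N·(3j₀)²·(3jₘ)² = 6/85
I = +1·√(0.0705882/4π) = 0.07494820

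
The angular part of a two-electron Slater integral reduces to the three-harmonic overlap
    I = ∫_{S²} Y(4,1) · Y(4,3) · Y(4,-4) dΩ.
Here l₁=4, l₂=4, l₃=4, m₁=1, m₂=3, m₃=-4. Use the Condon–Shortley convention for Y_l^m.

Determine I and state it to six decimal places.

Checks pass: Σm=0; 12 even; l₃=4∈[0,8].
(2·4+1)(2·4+1)(2·4+1) = 729
Δ: 4! 4! 4! / 13! → 1/450450
sum: t=0:+1/13824 t=1:−1/216 t=2:+1/64 t=3:−1/216 t=4:+1/13824 = 5/768
3j²(4 4 4; 0 0 0) = Δ·Π!·Σ² = 18/1001  (sign +1)
sum: t=3:−1/3456 = -1/3456
3j²(4 4 4; 1 3 -4) = Δ·Π!·Σ² = 35/1287  (sign -1)
combine: 4πI² = 729·18/1001·35/1287 = 7290/20449
take √, sign -1: I = -0.16843130

-0.168431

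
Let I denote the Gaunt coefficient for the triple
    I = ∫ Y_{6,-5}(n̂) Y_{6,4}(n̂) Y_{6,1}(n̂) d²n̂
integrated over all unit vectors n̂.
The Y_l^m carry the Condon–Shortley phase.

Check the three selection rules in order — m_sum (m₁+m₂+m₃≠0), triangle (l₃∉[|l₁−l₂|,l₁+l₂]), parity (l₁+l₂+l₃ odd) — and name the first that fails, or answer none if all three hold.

m₁+m₂+m₃ = -5 + 4 + 1 = 0  ✓
triangle: |6−6|=0 ≤ l₃=6 ≤ 6+6=12  ✓
parity: l₁+l₂+l₃ = 18 is even  ✓

none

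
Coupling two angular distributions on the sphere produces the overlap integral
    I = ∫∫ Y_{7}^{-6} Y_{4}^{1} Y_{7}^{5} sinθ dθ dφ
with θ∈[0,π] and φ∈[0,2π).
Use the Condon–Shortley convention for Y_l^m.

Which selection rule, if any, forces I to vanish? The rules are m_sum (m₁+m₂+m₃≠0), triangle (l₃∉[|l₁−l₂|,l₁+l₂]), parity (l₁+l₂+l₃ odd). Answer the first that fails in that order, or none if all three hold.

azimuthal sum: -6 + 1 + 5 = 0  ✓
3 ≤ 7 ≤ 11 (triangle on l)  ✓
L = 7 + 4 + 7 = 18 (even)  ✓

none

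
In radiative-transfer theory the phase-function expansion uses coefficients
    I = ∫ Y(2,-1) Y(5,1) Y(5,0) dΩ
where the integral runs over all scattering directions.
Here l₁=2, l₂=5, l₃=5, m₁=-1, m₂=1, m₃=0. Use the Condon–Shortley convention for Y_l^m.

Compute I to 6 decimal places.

-0.036166

Rules hold: Σm=0, L=12 even, 3≤5≤7.
N = 5·11·11 = 605
Δ = 2!·2!·8!/13! = 1/38610
Racah Σ t=0..2: t=0:+1/2880 t=1:−1/576 t=2:+1/2880 = -1/960
⇒ 3j(2 5 5; 0 0 0)² = 10/429, sgn +1
Racah Σ t=1..2: t=1:−1/1440 t=2:+1/1152 = 1/5760
⇒ 3j(2 5 5; -1 1 0)² = 1/858, sgn -1
4πI² = N·(3j₀)²·(3jₘ)² = 25/1521
I = -1·√(0.0164366/4π) = -0.03616600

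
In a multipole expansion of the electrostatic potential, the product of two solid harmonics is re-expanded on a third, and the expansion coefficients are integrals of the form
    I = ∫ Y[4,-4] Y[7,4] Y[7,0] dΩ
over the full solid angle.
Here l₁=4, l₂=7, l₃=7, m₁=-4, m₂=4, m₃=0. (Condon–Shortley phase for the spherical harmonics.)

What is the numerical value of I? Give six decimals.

0.148272

Checks pass: Σm=0; 18 even; l₃=7∈[3,11].
(2·4+1)(2·7+1)(2·7+1) = 2025
Δ: 4! 4! 10! / 19! → 1/58198140
sum: t=0:+1/17418240 t=1:−1/622080 t=2:+1/230400 t=3:−1/622080 t=4:+1/17418240 = 1/806400
3j²(4 7 7; 0 0 0) = Δ·Π!·Σ² = 2268/230945  (sign -1)
sum: t=4:+1/17418240 = 1/17418240
3j²(4 7 7; -4 4 0) = Δ·Π!·Σ² = 175/12597  (sign -1)
combine: 4πI² = 2025·2268/230945·175/12597 = 53581500/193947611
take √, sign +1: I = 0.14827239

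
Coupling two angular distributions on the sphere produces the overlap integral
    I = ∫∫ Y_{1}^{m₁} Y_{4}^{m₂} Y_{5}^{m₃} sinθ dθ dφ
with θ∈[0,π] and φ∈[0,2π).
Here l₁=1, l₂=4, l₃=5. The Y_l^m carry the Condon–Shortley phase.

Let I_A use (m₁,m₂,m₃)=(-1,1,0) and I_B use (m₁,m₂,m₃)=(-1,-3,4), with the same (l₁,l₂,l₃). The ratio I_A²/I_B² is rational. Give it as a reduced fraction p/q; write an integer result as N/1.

Shared (l₁,l₂,l₃)=(1,4,5): N and (l;000)² cancel in I_A²/I_B².
A: Δ = 0!·2!·8!/11! = 1/495; Racah Σ t=0..0: t=0:+1/1440 = 1/1440; ⇒ 3j(1 4 5; -1 1 0)² = 2/99, sgn -1
B: Δ = 0!·2!·8!/11! = 1/495; Racah Σ t=0..0: t=0:+1/10080 = 1/10080; ⇒ 3j(1 4 5; -1 -3 4)² = 4/55, sgn -1
I_A²/I_B² = (2/99)/(4/55) = 5/18

5/18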